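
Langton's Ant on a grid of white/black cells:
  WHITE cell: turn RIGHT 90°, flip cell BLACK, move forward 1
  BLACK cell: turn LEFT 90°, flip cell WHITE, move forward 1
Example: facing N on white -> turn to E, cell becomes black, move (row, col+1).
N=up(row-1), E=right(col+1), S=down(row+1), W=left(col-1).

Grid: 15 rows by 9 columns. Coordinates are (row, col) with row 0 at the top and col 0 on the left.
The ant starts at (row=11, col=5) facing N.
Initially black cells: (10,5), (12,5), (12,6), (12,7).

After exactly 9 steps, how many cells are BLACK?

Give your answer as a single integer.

Answer: 7

Derivation:
Step 1: on WHITE (11,5): turn R to E, flip to black, move to (11,6). |black|=5
Step 2: on WHITE (11,6): turn R to S, flip to black, move to (12,6). |black|=6
Step 3: on BLACK (12,6): turn L to E, flip to white, move to (12,7). |black|=5
Step 4: on BLACK (12,7): turn L to N, flip to white, move to (11,7). |black|=4
Step 5: on WHITE (11,7): turn R to E, flip to black, move to (11,8). |black|=5
Step 6: on WHITE (11,8): turn R to S, flip to black, move to (12,8). |black|=6
Step 7: on WHITE (12,8): turn R to W, flip to black, move to (12,7). |black|=7
Step 8: on WHITE (12,7): turn R to N, flip to black, move to (11,7). |black|=8
Step 9: on BLACK (11,7): turn L to W, flip to white, move to (11,6). |black|=7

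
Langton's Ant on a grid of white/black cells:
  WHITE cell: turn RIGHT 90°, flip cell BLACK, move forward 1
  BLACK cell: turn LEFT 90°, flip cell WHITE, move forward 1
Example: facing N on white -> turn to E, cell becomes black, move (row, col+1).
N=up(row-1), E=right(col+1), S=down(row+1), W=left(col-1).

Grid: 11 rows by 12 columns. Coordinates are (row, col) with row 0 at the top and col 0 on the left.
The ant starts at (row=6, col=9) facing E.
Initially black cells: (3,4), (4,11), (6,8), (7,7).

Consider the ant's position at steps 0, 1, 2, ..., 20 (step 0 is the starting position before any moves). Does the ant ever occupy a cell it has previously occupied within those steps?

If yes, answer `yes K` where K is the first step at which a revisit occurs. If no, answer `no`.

Step 1: on WHITE (6,9): turn R to S, flip to black, move to (7,9). |black|=5 — new cell
Step 2: on WHITE (7,9): turn R to W, flip to black, move to (7,8). |black|=6 — new cell
Step 3: on WHITE (7,8): turn R to N, flip to black, move to (6,8). |black|=7 — new cell
Step 4: on BLACK (6,8): turn L to W, flip to white, move to (6,7). |black|=6 — new cell
Step 5: on WHITE (6,7): turn R to N, flip to black, move to (5,7). |black|=7 — new cell
Step 6: on WHITE (5,7): turn R to E, flip to black, move to (5,8). |black|=8 — new cell
Step 7: on WHITE (5,8): turn R to S, flip to black, move to (6,8). |black|=9 — REVISIT

Answer: yes 7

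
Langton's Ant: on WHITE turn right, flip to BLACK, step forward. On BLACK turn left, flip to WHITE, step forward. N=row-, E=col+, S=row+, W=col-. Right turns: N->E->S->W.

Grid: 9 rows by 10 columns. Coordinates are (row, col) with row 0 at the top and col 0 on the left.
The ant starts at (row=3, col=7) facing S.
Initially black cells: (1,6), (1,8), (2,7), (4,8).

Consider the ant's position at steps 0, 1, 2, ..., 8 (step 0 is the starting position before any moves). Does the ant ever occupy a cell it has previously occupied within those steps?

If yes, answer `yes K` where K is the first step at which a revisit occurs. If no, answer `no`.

Answer: no

Derivation:
Step 1: on WHITE (3,7): turn R to W, flip to black, move to (3,6). |black|=5 — new cell
Step 2: on WHITE (3,6): turn R to N, flip to black, move to (2,6). |black|=6 — new cell
Step 3: on WHITE (2,6): turn R to E, flip to black, move to (2,7). |black|=7 — new cell
Step 4: on BLACK (2,7): turn L to N, flip to white, move to (1,7). |black|=6 — new cell
Step 5: on WHITE (1,7): turn R to E, flip to black, move to (1,8). |black|=7 — new cell
Step 6: on BLACK (1,8): turn L to N, flip to white, move to (0,8). |black|=6 — new cell
Step 7: on WHITE (0,8): turn R to E, flip to black, move to (0,9). |black|=7 — new cell
Step 8: on WHITE (0,9): turn R to S, flip to black, move to (1,9). |black|=8 — new cell
No revisit within 8 steps.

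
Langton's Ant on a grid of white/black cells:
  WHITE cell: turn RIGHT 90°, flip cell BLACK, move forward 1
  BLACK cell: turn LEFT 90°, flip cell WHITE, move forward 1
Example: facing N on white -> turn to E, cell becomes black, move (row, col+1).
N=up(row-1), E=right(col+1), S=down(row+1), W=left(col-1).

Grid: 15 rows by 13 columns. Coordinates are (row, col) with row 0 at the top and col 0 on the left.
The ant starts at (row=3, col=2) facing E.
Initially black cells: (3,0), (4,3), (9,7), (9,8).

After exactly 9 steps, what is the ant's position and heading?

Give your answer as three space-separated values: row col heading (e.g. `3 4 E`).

Step 1: on WHITE (3,2): turn R to S, flip to black, move to (4,2). |black|=5
Step 2: on WHITE (4,2): turn R to W, flip to black, move to (4,1). |black|=6
Step 3: on WHITE (4,1): turn R to N, flip to black, move to (3,1). |black|=7
Step 4: on WHITE (3,1): turn R to E, flip to black, move to (3,2). |black|=8
Step 5: on BLACK (3,2): turn L to N, flip to white, move to (2,2). |black|=7
Step 6: on WHITE (2,2): turn R to E, flip to black, move to (2,3). |black|=8
Step 7: on WHITE (2,3): turn R to S, flip to black, move to (3,3). |black|=9
Step 8: on WHITE (3,3): turn R to W, flip to black, move to (3,2). |black|=10
Step 9: on WHITE (3,2): turn R to N, flip to black, move to (2,2). |black|=11

Answer: 2 2 N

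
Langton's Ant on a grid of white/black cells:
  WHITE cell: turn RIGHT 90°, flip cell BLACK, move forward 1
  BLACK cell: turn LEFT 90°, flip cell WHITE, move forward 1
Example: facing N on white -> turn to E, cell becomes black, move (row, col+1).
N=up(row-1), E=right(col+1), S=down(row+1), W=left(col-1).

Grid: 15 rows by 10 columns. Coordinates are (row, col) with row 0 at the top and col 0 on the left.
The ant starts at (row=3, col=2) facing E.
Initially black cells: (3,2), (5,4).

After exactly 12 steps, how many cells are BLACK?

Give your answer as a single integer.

Answer: 8

Derivation:
Step 1: on BLACK (3,2): turn L to N, flip to white, move to (2,2). |black|=1
Step 2: on WHITE (2,2): turn R to E, flip to black, move to (2,3). |black|=2
Step 3: on WHITE (2,3): turn R to S, flip to black, move to (3,3). |black|=3
Step 4: on WHITE (3,3): turn R to W, flip to black, move to (3,2). |black|=4
Step 5: on WHITE (3,2): turn R to N, flip to black, move to (2,2). |black|=5
Step 6: on BLACK (2,2): turn L to W, flip to white, move to (2,1). |black|=4
Step 7: on WHITE (2,1): turn R to N, flip to black, move to (1,1). |black|=5
Step 8: on WHITE (1,1): turn R to E, flip to black, move to (1,2). |black|=6
Step 9: on WHITE (1,2): turn R to S, flip to black, move to (2,2). |black|=7
Step 10: on WHITE (2,2): turn R to W, flip to black, move to (2,1). |black|=8
Step 11: on BLACK (2,1): turn L to S, flip to white, move to (3,1). |black|=7
Step 12: on WHITE (3,1): turn R to W, flip to black, move to (3,0). |black|=8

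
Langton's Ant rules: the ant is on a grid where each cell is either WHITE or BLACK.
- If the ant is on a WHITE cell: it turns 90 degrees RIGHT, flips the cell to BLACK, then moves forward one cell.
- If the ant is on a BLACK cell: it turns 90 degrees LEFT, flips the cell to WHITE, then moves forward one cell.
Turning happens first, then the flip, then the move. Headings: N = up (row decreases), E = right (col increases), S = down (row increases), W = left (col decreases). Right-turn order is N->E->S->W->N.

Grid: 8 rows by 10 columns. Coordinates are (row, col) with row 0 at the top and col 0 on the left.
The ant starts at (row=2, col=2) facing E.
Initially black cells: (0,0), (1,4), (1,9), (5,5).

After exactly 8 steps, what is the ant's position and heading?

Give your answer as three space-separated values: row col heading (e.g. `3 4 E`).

Step 1: on WHITE (2,2): turn R to S, flip to black, move to (3,2). |black|=5
Step 2: on WHITE (3,2): turn R to W, flip to black, move to (3,1). |black|=6
Step 3: on WHITE (3,1): turn R to N, flip to black, move to (2,1). |black|=7
Step 4: on WHITE (2,1): turn R to E, flip to black, move to (2,2). |black|=8
Step 5: on BLACK (2,2): turn L to N, flip to white, move to (1,2). |black|=7
Step 6: on WHITE (1,2): turn R to E, flip to black, move to (1,3). |black|=8
Step 7: on WHITE (1,3): turn R to S, flip to black, move to (2,3). |black|=9
Step 8: on WHITE (2,3): turn R to W, flip to black, move to (2,2). |black|=10

Answer: 2 2 W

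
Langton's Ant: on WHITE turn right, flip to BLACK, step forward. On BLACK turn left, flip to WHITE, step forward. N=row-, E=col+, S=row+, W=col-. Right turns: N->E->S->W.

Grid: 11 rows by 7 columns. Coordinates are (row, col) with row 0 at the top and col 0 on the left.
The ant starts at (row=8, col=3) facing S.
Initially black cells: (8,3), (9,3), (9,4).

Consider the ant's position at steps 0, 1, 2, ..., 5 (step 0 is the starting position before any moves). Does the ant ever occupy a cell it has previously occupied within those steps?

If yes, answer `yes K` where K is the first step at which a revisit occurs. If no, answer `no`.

Step 1: on BLACK (8,3): turn L to E, flip to white, move to (8,4). |black|=2 — new cell
Step 2: on WHITE (8,4): turn R to S, flip to black, move to (9,4). |black|=3 — new cell
Step 3: on BLACK (9,4): turn L to E, flip to white, move to (9,5). |black|=2 — new cell
Step 4: on WHITE (9,5): turn R to S, flip to black, move to (10,5). |black|=3 — new cell
Step 5: on WHITE (10,5): turn R to W, flip to black, move to (10,4). |black|=4 — new cell
No revisit within 5 steps.

Answer: no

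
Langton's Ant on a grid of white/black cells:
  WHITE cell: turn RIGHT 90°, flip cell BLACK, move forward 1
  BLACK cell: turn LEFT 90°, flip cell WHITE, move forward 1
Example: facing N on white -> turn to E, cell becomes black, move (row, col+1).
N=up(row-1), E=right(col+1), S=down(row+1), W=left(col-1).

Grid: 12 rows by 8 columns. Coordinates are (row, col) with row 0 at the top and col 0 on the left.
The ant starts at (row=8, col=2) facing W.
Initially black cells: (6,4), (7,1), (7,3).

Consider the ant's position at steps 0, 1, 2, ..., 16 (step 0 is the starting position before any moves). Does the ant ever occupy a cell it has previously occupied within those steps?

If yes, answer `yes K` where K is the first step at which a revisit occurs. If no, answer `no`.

Answer: yes 8

Derivation:
Step 1: on WHITE (8,2): turn R to N, flip to black, move to (7,2). |black|=4 — new cell
Step 2: on WHITE (7,2): turn R to E, flip to black, move to (7,3). |black|=5 — new cell
Step 3: on BLACK (7,3): turn L to N, flip to white, move to (6,3). |black|=4 — new cell
Step 4: on WHITE (6,3): turn R to E, flip to black, move to (6,4). |black|=5 — new cell
Step 5: on BLACK (6,4): turn L to N, flip to white, move to (5,4). |black|=4 — new cell
Step 6: on WHITE (5,4): turn R to E, flip to black, move to (5,5). |black|=5 — new cell
Step 7: on WHITE (5,5): turn R to S, flip to black, move to (6,5). |black|=6 — new cell
Step 8: on WHITE (6,5): turn R to W, flip to black, move to (6,4). |black|=7 — REVISIT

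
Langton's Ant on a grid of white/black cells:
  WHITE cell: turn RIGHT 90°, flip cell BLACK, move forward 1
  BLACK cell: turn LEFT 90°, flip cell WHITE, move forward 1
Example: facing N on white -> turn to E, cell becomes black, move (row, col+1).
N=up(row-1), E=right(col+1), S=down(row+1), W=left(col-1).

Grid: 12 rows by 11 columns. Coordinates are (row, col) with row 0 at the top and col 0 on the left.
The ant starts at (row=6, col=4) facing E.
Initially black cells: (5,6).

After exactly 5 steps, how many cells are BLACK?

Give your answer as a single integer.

Step 1: on WHITE (6,4): turn R to S, flip to black, move to (7,4). |black|=2
Step 2: on WHITE (7,4): turn R to W, flip to black, move to (7,3). |black|=3
Step 3: on WHITE (7,3): turn R to N, flip to black, move to (6,3). |black|=4
Step 4: on WHITE (6,3): turn R to E, flip to black, move to (6,4). |black|=5
Step 5: on BLACK (6,4): turn L to N, flip to white, move to (5,4). |black|=4

Answer: 4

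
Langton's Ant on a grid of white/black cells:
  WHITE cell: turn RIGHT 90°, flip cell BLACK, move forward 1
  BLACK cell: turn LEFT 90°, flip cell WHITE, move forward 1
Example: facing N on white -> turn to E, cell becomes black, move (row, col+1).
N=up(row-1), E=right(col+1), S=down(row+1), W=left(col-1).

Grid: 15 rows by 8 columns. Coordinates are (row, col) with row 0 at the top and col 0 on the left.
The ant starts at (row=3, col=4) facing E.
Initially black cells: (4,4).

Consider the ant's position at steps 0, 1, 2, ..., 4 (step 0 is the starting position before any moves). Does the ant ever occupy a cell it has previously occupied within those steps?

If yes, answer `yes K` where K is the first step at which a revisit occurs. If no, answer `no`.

Answer: no

Derivation:
Step 1: on WHITE (3,4): turn R to S, flip to black, move to (4,4). |black|=2 — new cell
Step 2: on BLACK (4,4): turn L to E, flip to white, move to (4,5). |black|=1 — new cell
Step 3: on WHITE (4,5): turn R to S, flip to black, move to (5,5). |black|=2 — new cell
Step 4: on WHITE (5,5): turn R to W, flip to black, move to (5,4). |black|=3 — new cell
No revisit within 4 steps.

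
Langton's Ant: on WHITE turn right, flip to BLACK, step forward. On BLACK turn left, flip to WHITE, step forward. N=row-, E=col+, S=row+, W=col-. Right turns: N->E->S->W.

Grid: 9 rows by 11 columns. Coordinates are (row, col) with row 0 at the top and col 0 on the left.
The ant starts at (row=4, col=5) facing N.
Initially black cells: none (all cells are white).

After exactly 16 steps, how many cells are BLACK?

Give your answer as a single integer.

Step 1: on WHITE (4,5): turn R to E, flip to black, move to (4,6). |black|=1
Step 2: on WHITE (4,6): turn R to S, flip to black, move to (5,6). |black|=2
Step 3: on WHITE (5,6): turn R to W, flip to black, move to (5,5). |black|=3
Step 4: on WHITE (5,5): turn R to N, flip to black, move to (4,5). |black|=4
Step 5: on BLACK (4,5): turn L to W, flip to white, move to (4,4). |black|=3
Step 6: on WHITE (4,4): turn R to N, flip to black, move to (3,4). |black|=4
Step 7: on WHITE (3,4): turn R to E, flip to black, move to (3,5). |black|=5
Step 8: on WHITE (3,5): turn R to S, flip to black, move to (4,5). |black|=6
Step 9: on WHITE (4,5): turn R to W, flip to black, move to (4,4). |black|=7
Step 10: on BLACK (4,4): turn L to S, flip to white, move to (5,4). |black|=6
Step 11: on WHITE (5,4): turn R to W, flip to black, move to (5,3). |black|=7
Step 12: on WHITE (5,3): turn R to N, flip to black, move to (4,3). |black|=8
Step 13: on WHITE (4,3): turn R to E, flip to black, move to (4,4). |black|=9
Step 14: on WHITE (4,4): turn R to S, flip to black, move to (5,4). |black|=10
Step 15: on BLACK (5,4): turn L to E, flip to white, move to (5,5). |black|=9
Step 16: on BLACK (5,5): turn L to N, flip to white, move to (4,5). |black|=8

Answer: 8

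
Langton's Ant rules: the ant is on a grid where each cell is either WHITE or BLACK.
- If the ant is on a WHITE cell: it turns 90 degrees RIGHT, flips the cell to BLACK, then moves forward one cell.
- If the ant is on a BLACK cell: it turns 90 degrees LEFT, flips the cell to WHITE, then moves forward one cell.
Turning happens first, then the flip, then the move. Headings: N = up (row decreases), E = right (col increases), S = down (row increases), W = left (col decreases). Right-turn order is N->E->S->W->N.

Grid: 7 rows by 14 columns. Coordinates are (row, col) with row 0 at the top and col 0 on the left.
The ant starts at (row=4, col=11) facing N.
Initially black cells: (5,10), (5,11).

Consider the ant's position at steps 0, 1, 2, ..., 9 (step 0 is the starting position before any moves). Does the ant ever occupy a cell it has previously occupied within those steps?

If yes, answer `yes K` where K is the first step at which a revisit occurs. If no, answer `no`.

Answer: no

Derivation:
Step 1: on WHITE (4,11): turn R to E, flip to black, move to (4,12). |black|=3 — new cell
Step 2: on WHITE (4,12): turn R to S, flip to black, move to (5,12). |black|=4 — new cell
Step 3: on WHITE (5,12): turn R to W, flip to black, move to (5,11). |black|=5 — new cell
Step 4: on BLACK (5,11): turn L to S, flip to white, move to (6,11). |black|=4 — new cell
Step 5: on WHITE (6,11): turn R to W, flip to black, move to (6,10). |black|=5 — new cell
Step 6: on WHITE (6,10): turn R to N, flip to black, move to (5,10). |black|=6 — new cell
Step 7: on BLACK (5,10): turn L to W, flip to white, move to (5,9). |black|=5 — new cell
Step 8: on WHITE (5,9): turn R to N, flip to black, move to (4,9). |black|=6 — new cell
Step 9: on WHITE (4,9): turn R to E, flip to black, move to (4,10). |black|=7 — new cell
No revisit within 9 steps.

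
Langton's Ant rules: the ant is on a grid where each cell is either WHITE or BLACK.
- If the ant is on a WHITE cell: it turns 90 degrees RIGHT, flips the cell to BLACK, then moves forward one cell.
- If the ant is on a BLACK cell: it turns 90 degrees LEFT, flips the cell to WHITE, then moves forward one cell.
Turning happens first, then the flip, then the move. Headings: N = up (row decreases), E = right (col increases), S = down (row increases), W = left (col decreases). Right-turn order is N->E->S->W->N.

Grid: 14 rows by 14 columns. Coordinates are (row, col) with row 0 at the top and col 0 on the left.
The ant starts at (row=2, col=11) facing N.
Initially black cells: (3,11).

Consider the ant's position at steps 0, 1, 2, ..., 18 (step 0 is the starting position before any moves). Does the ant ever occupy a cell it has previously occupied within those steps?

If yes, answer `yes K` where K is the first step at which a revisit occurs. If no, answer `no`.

Step 1: on WHITE (2,11): turn R to E, flip to black, move to (2,12). |black|=2 — new cell
Step 2: on WHITE (2,12): turn R to S, flip to black, move to (3,12). |black|=3 — new cell
Step 3: on WHITE (3,12): turn R to W, flip to black, move to (3,11). |black|=4 — new cell
Step 4: on BLACK (3,11): turn L to S, flip to white, move to (4,11). |black|=3 — new cell
Step 5: on WHITE (4,11): turn R to W, flip to black, move to (4,10). |black|=4 — new cell
Step 6: on WHITE (4,10): turn R to N, flip to black, move to (3,10). |black|=5 — new cell
Step 7: on WHITE (3,10): turn R to E, flip to black, move to (3,11). |black|=6 — REVISIT

Answer: yes 7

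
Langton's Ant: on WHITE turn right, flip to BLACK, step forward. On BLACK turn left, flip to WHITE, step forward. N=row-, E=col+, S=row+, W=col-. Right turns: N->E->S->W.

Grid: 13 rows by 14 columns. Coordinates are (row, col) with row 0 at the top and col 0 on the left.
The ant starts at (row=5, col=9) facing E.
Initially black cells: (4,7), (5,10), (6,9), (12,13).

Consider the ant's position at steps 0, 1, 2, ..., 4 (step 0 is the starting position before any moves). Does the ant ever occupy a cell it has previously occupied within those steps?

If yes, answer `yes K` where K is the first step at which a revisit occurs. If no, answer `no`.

Answer: no

Derivation:
Step 1: on WHITE (5,9): turn R to S, flip to black, move to (6,9). |black|=5 — new cell
Step 2: on BLACK (6,9): turn L to E, flip to white, move to (6,10). |black|=4 — new cell
Step 3: on WHITE (6,10): turn R to S, flip to black, move to (7,10). |black|=5 — new cell
Step 4: on WHITE (7,10): turn R to W, flip to black, move to (7,9). |black|=6 — new cell
No revisit within 4 steps.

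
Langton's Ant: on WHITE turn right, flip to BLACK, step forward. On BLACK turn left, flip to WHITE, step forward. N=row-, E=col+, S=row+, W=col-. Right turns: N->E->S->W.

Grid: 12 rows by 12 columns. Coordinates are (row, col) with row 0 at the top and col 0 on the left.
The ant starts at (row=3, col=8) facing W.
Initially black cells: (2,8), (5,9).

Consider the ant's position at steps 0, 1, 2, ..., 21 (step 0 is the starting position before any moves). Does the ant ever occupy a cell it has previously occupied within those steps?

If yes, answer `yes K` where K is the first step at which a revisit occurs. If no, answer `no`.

Step 1: on WHITE (3,8): turn R to N, flip to black, move to (2,8). |black|=3 — new cell
Step 2: on BLACK (2,8): turn L to W, flip to white, move to (2,7). |black|=2 — new cell
Step 3: on WHITE (2,7): turn R to N, flip to black, move to (1,7). |black|=3 — new cell
Step 4: on WHITE (1,7): turn R to E, flip to black, move to (1,8). |black|=4 — new cell
Step 5: on WHITE (1,8): turn R to S, flip to black, move to (2,8). |black|=5 — REVISIT

Answer: yes 5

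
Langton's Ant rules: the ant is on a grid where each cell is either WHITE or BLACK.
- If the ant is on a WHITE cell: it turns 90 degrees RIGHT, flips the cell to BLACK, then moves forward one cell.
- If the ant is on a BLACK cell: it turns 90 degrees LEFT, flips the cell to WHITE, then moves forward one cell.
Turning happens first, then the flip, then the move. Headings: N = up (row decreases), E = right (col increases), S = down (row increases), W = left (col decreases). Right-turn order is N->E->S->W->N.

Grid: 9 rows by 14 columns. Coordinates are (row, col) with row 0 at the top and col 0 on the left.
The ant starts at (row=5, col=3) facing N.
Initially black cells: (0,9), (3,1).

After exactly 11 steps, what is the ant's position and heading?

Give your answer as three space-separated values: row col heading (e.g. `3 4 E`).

Answer: 6 1 W

Derivation:
Step 1: on WHITE (5,3): turn R to E, flip to black, move to (5,4). |black|=3
Step 2: on WHITE (5,4): turn R to S, flip to black, move to (6,4). |black|=4
Step 3: on WHITE (6,4): turn R to W, flip to black, move to (6,3). |black|=5
Step 4: on WHITE (6,3): turn R to N, flip to black, move to (5,3). |black|=6
Step 5: on BLACK (5,3): turn L to W, flip to white, move to (5,2). |black|=5
Step 6: on WHITE (5,2): turn R to N, flip to black, move to (4,2). |black|=6
Step 7: on WHITE (4,2): turn R to E, flip to black, move to (4,3). |black|=7
Step 8: on WHITE (4,3): turn R to S, flip to black, move to (5,3). |black|=8
Step 9: on WHITE (5,3): turn R to W, flip to black, move to (5,2). |black|=9
Step 10: on BLACK (5,2): turn L to S, flip to white, move to (6,2). |black|=8
Step 11: on WHITE (6,2): turn R to W, flip to black, move to (6,1). |black|=9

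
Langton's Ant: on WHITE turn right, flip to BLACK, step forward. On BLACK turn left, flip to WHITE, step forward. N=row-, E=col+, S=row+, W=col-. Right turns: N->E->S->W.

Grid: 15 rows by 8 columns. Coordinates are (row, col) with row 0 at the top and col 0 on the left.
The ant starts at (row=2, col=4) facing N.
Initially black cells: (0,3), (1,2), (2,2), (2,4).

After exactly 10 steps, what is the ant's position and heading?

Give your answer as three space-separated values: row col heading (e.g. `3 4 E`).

Answer: 1 1 N

Derivation:
Step 1: on BLACK (2,4): turn L to W, flip to white, move to (2,3). |black|=3
Step 2: on WHITE (2,3): turn R to N, flip to black, move to (1,3). |black|=4
Step 3: on WHITE (1,3): turn R to E, flip to black, move to (1,4). |black|=5
Step 4: on WHITE (1,4): turn R to S, flip to black, move to (2,4). |black|=6
Step 5: on WHITE (2,4): turn R to W, flip to black, move to (2,3). |black|=7
Step 6: on BLACK (2,3): turn L to S, flip to white, move to (3,3). |black|=6
Step 7: on WHITE (3,3): turn R to W, flip to black, move to (3,2). |black|=7
Step 8: on WHITE (3,2): turn R to N, flip to black, move to (2,2). |black|=8
Step 9: on BLACK (2,2): turn L to W, flip to white, move to (2,1). |black|=7
Step 10: on WHITE (2,1): turn R to N, flip to black, move to (1,1). |black|=8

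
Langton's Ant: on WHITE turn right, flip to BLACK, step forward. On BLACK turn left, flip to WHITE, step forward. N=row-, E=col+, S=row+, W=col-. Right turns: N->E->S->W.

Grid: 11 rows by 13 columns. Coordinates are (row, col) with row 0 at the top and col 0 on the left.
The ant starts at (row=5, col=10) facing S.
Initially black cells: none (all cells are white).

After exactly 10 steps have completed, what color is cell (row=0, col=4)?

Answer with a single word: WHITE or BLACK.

Step 1: on WHITE (5,10): turn R to W, flip to black, move to (5,9). |black|=1
Step 2: on WHITE (5,9): turn R to N, flip to black, move to (4,9). |black|=2
Step 3: on WHITE (4,9): turn R to E, flip to black, move to (4,10). |black|=3
Step 4: on WHITE (4,10): turn R to S, flip to black, move to (5,10). |black|=4
Step 5: on BLACK (5,10): turn L to E, flip to white, move to (5,11). |black|=3
Step 6: on WHITE (5,11): turn R to S, flip to black, move to (6,11). |black|=4
Step 7: on WHITE (6,11): turn R to W, flip to black, move to (6,10). |black|=5
Step 8: on WHITE (6,10): turn R to N, flip to black, move to (5,10). |black|=6
Step 9: on WHITE (5,10): turn R to E, flip to black, move to (5,11). |black|=7
Step 10: on BLACK (5,11): turn L to N, flip to white, move to (4,11). |black|=6

Answer: WHITE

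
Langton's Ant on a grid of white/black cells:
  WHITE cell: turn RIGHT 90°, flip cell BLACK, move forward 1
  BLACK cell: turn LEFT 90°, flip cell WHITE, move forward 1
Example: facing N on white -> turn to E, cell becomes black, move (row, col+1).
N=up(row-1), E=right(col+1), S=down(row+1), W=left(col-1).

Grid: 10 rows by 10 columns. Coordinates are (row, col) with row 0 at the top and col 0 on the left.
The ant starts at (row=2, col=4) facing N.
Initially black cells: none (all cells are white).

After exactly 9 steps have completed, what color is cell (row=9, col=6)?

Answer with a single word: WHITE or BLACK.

Step 1: on WHITE (2,4): turn R to E, flip to black, move to (2,5). |black|=1
Step 2: on WHITE (2,5): turn R to S, flip to black, move to (3,5). |black|=2
Step 3: on WHITE (3,5): turn R to W, flip to black, move to (3,4). |black|=3
Step 4: on WHITE (3,4): turn R to N, flip to black, move to (2,4). |black|=4
Step 5: on BLACK (2,4): turn L to W, flip to white, move to (2,3). |black|=3
Step 6: on WHITE (2,3): turn R to N, flip to black, move to (1,3). |black|=4
Step 7: on WHITE (1,3): turn R to E, flip to black, move to (1,4). |black|=5
Step 8: on WHITE (1,4): turn R to S, flip to black, move to (2,4). |black|=6
Step 9: on WHITE (2,4): turn R to W, flip to black, move to (2,3). |black|=7

Answer: WHITE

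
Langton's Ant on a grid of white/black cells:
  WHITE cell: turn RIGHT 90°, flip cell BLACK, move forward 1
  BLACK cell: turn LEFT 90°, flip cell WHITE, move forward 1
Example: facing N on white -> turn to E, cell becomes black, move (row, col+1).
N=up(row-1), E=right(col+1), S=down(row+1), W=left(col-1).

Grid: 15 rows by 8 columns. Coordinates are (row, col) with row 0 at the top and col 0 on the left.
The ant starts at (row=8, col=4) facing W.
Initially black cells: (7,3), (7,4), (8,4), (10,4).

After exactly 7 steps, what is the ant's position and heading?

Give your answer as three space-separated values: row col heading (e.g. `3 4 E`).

Answer: 10 5 S

Derivation:
Step 1: on BLACK (8,4): turn L to S, flip to white, move to (9,4). |black|=3
Step 2: on WHITE (9,4): turn R to W, flip to black, move to (9,3). |black|=4
Step 3: on WHITE (9,3): turn R to N, flip to black, move to (8,3). |black|=5
Step 4: on WHITE (8,3): turn R to E, flip to black, move to (8,4). |black|=6
Step 5: on WHITE (8,4): turn R to S, flip to black, move to (9,4). |black|=7
Step 6: on BLACK (9,4): turn L to E, flip to white, move to (9,5). |black|=6
Step 7: on WHITE (9,5): turn R to S, flip to black, move to (10,5). |black|=7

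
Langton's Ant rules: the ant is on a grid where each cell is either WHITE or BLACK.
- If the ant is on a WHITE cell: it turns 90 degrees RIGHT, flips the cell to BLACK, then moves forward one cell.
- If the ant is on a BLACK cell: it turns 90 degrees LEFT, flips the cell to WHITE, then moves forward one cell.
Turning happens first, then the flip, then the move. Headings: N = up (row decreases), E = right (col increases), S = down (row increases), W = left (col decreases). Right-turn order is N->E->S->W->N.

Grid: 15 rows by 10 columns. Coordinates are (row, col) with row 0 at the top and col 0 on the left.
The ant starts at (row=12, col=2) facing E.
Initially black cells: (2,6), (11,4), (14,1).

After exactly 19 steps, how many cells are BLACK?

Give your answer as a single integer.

Answer: 10

Derivation:
Step 1: on WHITE (12,2): turn R to S, flip to black, move to (13,2). |black|=4
Step 2: on WHITE (13,2): turn R to W, flip to black, move to (13,1). |black|=5
Step 3: on WHITE (13,1): turn R to N, flip to black, move to (12,1). |black|=6
Step 4: on WHITE (12,1): turn R to E, flip to black, move to (12,2). |black|=7
Step 5: on BLACK (12,2): turn L to N, flip to white, move to (11,2). |black|=6
Step 6: on WHITE (11,2): turn R to E, flip to black, move to (11,3). |black|=7
Step 7: on WHITE (11,3): turn R to S, flip to black, move to (12,3). |black|=8
Step 8: on WHITE (12,3): turn R to W, flip to black, move to (12,2). |black|=9
Step 9: on WHITE (12,2): turn R to N, flip to black, move to (11,2). |black|=10
Step 10: on BLACK (11,2): turn L to W, flip to white, move to (11,1). |black|=9
Step 11: on WHITE (11,1): turn R to N, flip to black, move to (10,1). |black|=10
Step 12: on WHITE (10,1): turn R to E, flip to black, move to (10,2). |black|=11
Step 13: on WHITE (10,2): turn R to S, flip to black, move to (11,2). |black|=12
Step 14: on WHITE (11,2): turn R to W, flip to black, move to (11,1). |black|=13
Step 15: on BLACK (11,1): turn L to S, flip to white, move to (12,1). |black|=12
Step 16: on BLACK (12,1): turn L to E, flip to white, move to (12,2). |black|=11
Step 17: on BLACK (12,2): turn L to N, flip to white, move to (11,2). |black|=10
Step 18: on BLACK (11,2): turn L to W, flip to white, move to (11,1). |black|=9
Step 19: on WHITE (11,1): turn R to N, flip to black, move to (10,1). |black|=10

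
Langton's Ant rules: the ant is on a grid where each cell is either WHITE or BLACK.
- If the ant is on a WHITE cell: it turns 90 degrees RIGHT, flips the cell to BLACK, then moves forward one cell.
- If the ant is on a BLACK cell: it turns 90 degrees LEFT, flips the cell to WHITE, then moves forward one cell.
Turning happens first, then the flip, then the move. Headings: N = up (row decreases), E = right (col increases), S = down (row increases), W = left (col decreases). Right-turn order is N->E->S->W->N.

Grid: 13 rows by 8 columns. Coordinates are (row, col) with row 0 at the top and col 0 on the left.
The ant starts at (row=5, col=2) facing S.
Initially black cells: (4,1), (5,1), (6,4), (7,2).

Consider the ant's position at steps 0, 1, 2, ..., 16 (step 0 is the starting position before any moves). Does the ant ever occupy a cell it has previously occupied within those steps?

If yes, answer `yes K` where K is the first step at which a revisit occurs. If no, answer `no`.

Step 1: on WHITE (5,2): turn R to W, flip to black, move to (5,1). |black|=5 — new cell
Step 2: on BLACK (5,1): turn L to S, flip to white, move to (6,1). |black|=4 — new cell
Step 3: on WHITE (6,1): turn R to W, flip to black, move to (6,0). |black|=5 — new cell
Step 4: on WHITE (6,0): turn R to N, flip to black, move to (5,0). |black|=6 — new cell
Step 5: on WHITE (5,0): turn R to E, flip to black, move to (5,1). |black|=7 — REVISIT

Answer: yes 5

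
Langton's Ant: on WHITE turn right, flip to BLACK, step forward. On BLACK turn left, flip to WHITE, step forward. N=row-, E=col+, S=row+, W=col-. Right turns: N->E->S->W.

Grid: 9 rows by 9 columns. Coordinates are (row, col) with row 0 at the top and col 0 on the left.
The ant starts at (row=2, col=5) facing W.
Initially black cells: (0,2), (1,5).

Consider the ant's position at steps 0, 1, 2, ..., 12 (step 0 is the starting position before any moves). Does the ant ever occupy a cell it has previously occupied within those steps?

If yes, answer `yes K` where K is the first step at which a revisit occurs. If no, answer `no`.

Step 1: on WHITE (2,5): turn R to N, flip to black, move to (1,5). |black|=3 — new cell
Step 2: on BLACK (1,5): turn L to W, flip to white, move to (1,4). |black|=2 — new cell
Step 3: on WHITE (1,4): turn R to N, flip to black, move to (0,4). |black|=3 — new cell
Step 4: on WHITE (0,4): turn R to E, flip to black, move to (0,5). |black|=4 — new cell
Step 5: on WHITE (0,5): turn R to S, flip to black, move to (1,5). |black|=5 — REVISIT

Answer: yes 5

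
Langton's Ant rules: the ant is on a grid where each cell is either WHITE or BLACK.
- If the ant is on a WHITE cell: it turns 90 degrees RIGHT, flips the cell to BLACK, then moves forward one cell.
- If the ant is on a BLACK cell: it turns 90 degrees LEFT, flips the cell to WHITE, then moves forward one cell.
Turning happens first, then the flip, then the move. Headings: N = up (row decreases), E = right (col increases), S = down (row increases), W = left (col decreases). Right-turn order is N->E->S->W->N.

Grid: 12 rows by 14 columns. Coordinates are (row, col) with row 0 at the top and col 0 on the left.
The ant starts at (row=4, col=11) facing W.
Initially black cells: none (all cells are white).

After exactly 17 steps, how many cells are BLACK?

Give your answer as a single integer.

Step 1: on WHITE (4,11): turn R to N, flip to black, move to (3,11). |black|=1
Step 2: on WHITE (3,11): turn R to E, flip to black, move to (3,12). |black|=2
Step 3: on WHITE (3,12): turn R to S, flip to black, move to (4,12). |black|=3
Step 4: on WHITE (4,12): turn R to W, flip to black, move to (4,11). |black|=4
Step 5: on BLACK (4,11): turn L to S, flip to white, move to (5,11). |black|=3
Step 6: on WHITE (5,11): turn R to W, flip to black, move to (5,10). |black|=4
Step 7: on WHITE (5,10): turn R to N, flip to black, move to (4,10). |black|=5
Step 8: on WHITE (4,10): turn R to E, flip to black, move to (4,11). |black|=6
Step 9: on WHITE (4,11): turn R to S, flip to black, move to (5,11). |black|=7
Step 10: on BLACK (5,11): turn L to E, flip to white, move to (5,12). |black|=6
Step 11: on WHITE (5,12): turn R to S, flip to black, move to (6,12). |black|=7
Step 12: on WHITE (6,12): turn R to W, flip to black, move to (6,11). |black|=8
Step 13: on WHITE (6,11): turn R to N, flip to black, move to (5,11). |black|=9
Step 14: on WHITE (5,11): turn R to E, flip to black, move to (5,12). |black|=10
Step 15: on BLACK (5,12): turn L to N, flip to white, move to (4,12). |black|=9
Step 16: on BLACK (4,12): turn L to W, flip to white, move to (4,11). |black|=8
Step 17: on BLACK (4,11): turn L to S, flip to white, move to (5,11). |black|=7

Answer: 7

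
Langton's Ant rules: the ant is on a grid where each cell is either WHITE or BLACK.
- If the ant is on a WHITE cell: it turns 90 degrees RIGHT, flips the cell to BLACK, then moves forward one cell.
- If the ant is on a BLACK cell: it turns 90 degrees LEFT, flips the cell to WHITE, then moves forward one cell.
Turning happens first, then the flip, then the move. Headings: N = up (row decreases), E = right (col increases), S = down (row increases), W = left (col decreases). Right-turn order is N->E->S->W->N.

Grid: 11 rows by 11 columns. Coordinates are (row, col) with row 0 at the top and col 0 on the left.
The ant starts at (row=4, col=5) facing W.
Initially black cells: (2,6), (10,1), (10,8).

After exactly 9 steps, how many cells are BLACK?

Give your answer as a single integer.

Step 1: on WHITE (4,5): turn R to N, flip to black, move to (3,5). |black|=4
Step 2: on WHITE (3,5): turn R to E, flip to black, move to (3,6). |black|=5
Step 3: on WHITE (3,6): turn R to S, flip to black, move to (4,6). |black|=6
Step 4: on WHITE (4,6): turn R to W, flip to black, move to (4,5). |black|=7
Step 5: on BLACK (4,5): turn L to S, flip to white, move to (5,5). |black|=6
Step 6: on WHITE (5,5): turn R to W, flip to black, move to (5,4). |black|=7
Step 7: on WHITE (5,4): turn R to N, flip to black, move to (4,4). |black|=8
Step 8: on WHITE (4,4): turn R to E, flip to black, move to (4,5). |black|=9
Step 9: on WHITE (4,5): turn R to S, flip to black, move to (5,5). |black|=10

Answer: 10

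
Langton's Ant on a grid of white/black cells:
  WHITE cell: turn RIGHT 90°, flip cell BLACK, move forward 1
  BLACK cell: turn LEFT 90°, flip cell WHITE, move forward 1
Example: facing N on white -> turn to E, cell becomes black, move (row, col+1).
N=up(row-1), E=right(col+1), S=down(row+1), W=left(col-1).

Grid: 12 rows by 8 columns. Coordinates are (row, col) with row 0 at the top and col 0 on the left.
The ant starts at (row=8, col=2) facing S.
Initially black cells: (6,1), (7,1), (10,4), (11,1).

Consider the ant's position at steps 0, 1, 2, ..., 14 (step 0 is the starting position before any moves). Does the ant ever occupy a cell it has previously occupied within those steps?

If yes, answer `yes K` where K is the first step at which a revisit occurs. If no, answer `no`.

Step 1: on WHITE (8,2): turn R to W, flip to black, move to (8,1). |black|=5 — new cell
Step 2: on WHITE (8,1): turn R to N, flip to black, move to (7,1). |black|=6 — new cell
Step 3: on BLACK (7,1): turn L to W, flip to white, move to (7,0). |black|=5 — new cell
Step 4: on WHITE (7,0): turn R to N, flip to black, move to (6,0). |black|=6 — new cell
Step 5: on WHITE (6,0): turn R to E, flip to black, move to (6,1). |black|=7 — new cell
Step 6: on BLACK (6,1): turn L to N, flip to white, move to (5,1). |black|=6 — new cell
Step 7: on WHITE (5,1): turn R to E, flip to black, move to (5,2). |black|=7 — new cell
Step 8: on WHITE (5,2): turn R to S, flip to black, move to (6,2). |black|=8 — new cell
Step 9: on WHITE (6,2): turn R to W, flip to black, move to (6,1). |black|=9 — REVISIT

Answer: yes 9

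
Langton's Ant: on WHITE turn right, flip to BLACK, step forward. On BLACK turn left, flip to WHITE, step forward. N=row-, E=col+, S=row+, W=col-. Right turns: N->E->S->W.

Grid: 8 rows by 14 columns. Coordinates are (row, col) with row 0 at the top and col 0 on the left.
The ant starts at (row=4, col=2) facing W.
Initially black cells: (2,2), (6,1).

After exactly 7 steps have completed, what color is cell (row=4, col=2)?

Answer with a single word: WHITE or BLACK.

Step 1: on WHITE (4,2): turn R to N, flip to black, move to (3,2). |black|=3
Step 2: on WHITE (3,2): turn R to E, flip to black, move to (3,3). |black|=4
Step 3: on WHITE (3,3): turn R to S, flip to black, move to (4,3). |black|=5
Step 4: on WHITE (4,3): turn R to W, flip to black, move to (4,2). |black|=6
Step 5: on BLACK (4,2): turn L to S, flip to white, move to (5,2). |black|=5
Step 6: on WHITE (5,2): turn R to W, flip to black, move to (5,1). |black|=6
Step 7: on WHITE (5,1): turn R to N, flip to black, move to (4,1). |black|=7

Answer: WHITE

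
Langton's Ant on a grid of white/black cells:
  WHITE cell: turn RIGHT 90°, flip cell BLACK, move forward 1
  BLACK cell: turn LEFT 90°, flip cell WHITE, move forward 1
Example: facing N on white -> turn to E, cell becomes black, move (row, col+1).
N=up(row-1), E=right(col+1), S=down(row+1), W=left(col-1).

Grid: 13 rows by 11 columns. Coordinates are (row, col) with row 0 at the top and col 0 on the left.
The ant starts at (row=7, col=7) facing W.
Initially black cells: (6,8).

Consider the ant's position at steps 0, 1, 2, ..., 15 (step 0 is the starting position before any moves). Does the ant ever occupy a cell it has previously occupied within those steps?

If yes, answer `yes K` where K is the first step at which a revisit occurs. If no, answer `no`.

Step 1: on WHITE (7,7): turn R to N, flip to black, move to (6,7). |black|=2 — new cell
Step 2: on WHITE (6,7): turn R to E, flip to black, move to (6,8). |black|=3 — new cell
Step 3: on BLACK (6,8): turn L to N, flip to white, move to (5,8). |black|=2 — new cell
Step 4: on WHITE (5,8): turn R to E, flip to black, move to (5,9). |black|=3 — new cell
Step 5: on WHITE (5,9): turn R to S, flip to black, move to (6,9). |black|=4 — new cell
Step 6: on WHITE (6,9): turn R to W, flip to black, move to (6,8). |black|=5 — REVISIT

Answer: yes 6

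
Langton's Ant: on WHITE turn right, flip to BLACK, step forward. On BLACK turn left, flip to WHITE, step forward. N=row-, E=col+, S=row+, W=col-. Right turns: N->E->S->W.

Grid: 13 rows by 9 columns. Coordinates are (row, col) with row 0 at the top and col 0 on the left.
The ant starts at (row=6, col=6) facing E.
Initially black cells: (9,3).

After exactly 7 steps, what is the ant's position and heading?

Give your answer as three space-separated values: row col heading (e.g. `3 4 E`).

Step 1: on WHITE (6,6): turn R to S, flip to black, move to (7,6). |black|=2
Step 2: on WHITE (7,6): turn R to W, flip to black, move to (7,5). |black|=3
Step 3: on WHITE (7,5): turn R to N, flip to black, move to (6,5). |black|=4
Step 4: on WHITE (6,5): turn R to E, flip to black, move to (6,6). |black|=5
Step 5: on BLACK (6,6): turn L to N, flip to white, move to (5,6). |black|=4
Step 6: on WHITE (5,6): turn R to E, flip to black, move to (5,7). |black|=5
Step 7: on WHITE (5,7): turn R to S, flip to black, move to (6,7). |black|=6

Answer: 6 7 S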